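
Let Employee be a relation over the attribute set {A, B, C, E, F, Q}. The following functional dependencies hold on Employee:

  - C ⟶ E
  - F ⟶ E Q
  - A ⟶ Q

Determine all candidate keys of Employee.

{A, B, C, F}

Attributes A, B, C, F never appear on any right-hand side, so every candidate key must contain {A, B, C, F}.
{A, B, C, F}⁺ = {A, B, C, E, F, Q}, which is all of the schema, so {A, B, C, F} is the only candidate key.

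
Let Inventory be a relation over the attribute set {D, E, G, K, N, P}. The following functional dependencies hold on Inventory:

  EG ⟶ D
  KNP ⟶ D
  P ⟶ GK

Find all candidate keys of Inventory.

Attributes E, N, P never appear on any right-hand side, so every candidate key must contain {E, N, P}.
{E, N, P}⁺ = {D, E, G, K, N, P}, which is all of the schema, so {E, N, P} is the only candidate key.

(E, N, P)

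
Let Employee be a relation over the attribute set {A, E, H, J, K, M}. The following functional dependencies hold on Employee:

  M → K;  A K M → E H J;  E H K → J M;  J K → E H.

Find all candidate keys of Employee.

Attribute A never appears on the right-hand side of any dependency, so A must belong to every candidate key.
{A}⁺ = {A}, which is not all of the schema, so we must add further attributes.
{A, M}⁺: M→K adds K; AKM→EHJ adds E, H, J → {A, E, H, J, K, M}.
{A, J, K}⁺: JK→EH adds E, H; EHK→JM adds M → {A, E, H, J, K, M}.
{A, E, H, K}⁺: EHK→JM adds J, M → {A, E, H, J, K, M}.

{A, M}; {A, J, K}; {A, E, H, K}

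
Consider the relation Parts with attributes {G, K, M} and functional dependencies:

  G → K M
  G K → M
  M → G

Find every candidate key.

G, M

{G}⁺: G→KM adds K, M → {G, K, M}.
{M}⁺: M→G adds G; G→KM adds K → {G, K, M}.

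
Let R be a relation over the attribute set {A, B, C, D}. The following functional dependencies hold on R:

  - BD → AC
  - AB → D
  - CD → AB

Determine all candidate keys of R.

{A, B}⁺: AB→D adds D; BD→AC adds C → {A, B, C, D}.
{B, D}⁺: BD→AC adds A, C → {A, B, C, D}.
{C, D}⁺: CD→AB adds A, B → {A, B, C, D}.
Any other superkey contains one of these as a subset, so there are no further candidate keys.

(A, B); (B, D); (C, D)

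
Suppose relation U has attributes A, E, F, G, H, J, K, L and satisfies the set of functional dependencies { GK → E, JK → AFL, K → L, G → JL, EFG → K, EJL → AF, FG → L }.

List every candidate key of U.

EGH, GHK

Attributes G, H never appear on any right-hand side, so every candidate key must contain {G, H}.
{G, H}⁺ = {G, H, J, L}, which is not all of the schema, so we must add further attributes.
{E, G, H}⁺: G→JL adds J, L; EJL→AF adds A, F; EFG→K adds K → {A, E, F, G, H, J, K, L}. Minimal: {G, H}⁺ = {G, H, J, L}; {E, H}⁺ = {E, H}; {E, G}⁺ = {A, E, F, G, J, K, L} — none reach the full schema.
{G, H, K}⁺: GK→E adds E; K→L adds L; G→JL adds J; EJL→AF adds A, F → {A, E, F, G, H, J, K, L}. Minimal: {H, K}⁺ = {H, K, L}; {G, K}⁺ = {A, E, F, G, J, K, L}; {G, H}⁺ = {G, H, J, L} — none reach the full schema.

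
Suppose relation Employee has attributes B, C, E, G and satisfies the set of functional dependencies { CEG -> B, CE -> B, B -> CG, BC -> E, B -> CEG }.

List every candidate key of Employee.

{B}, {C, E}

{B}⁺: B→CG adds C, G; BC→E adds E → {B, C, E, G}.
{C, E}⁺: CE→B adds B; B→CG adds G → {B, C, E, G}. Minimal: {E}⁺ = {E}; {C}⁺ = {C} — none reach the full schema.
Any other superkey contains one of these as a subset, so there are no further candidate keys.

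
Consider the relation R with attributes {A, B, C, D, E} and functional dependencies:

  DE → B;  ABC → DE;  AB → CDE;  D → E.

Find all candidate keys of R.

{A, B}, {A, D}

{A, B}⁺: AB→CDE adds C, D, E → {A, B, C, D, E}.
{A, D}⁺: D→E adds E; DE→B adds B; AB→CDE adds C → {A, B, C, D, E}.
Any other superkey contains one of these as a subset, so there are no further candidate keys.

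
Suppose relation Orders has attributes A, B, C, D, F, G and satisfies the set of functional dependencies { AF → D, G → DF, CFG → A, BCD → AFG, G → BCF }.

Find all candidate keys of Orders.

{G}⁺: G→DF adds D, F; G→BCF adds B, C; CFG→A adds A → {A, B, C, D, F, G}.
{B, C, D}⁺: BCD→AFG adds A, F, G → {A, B, C, D, F, G}. Minimal: {C, D}⁺ = {C, D}; {B, D}⁺ = {B, D}; {B, C}⁺ = {B, C} — none reach the full schema.
{A, B, C, F}⁺: AF→D adds D; BCD→AFG adds G → {A, B, C, D, F, G}. Minimal: {B, C, F}⁺ = {B, C, F}; {A, C, F}⁺ = {A, C, D, F}; {A, B, F}⁺ = {A, B, D, F}; … — none reach the full schema.

{G}; {B, C, D}; {A, B, C, F}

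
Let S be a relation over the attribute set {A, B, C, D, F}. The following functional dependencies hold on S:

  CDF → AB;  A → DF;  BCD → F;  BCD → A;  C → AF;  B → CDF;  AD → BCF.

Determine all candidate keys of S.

{A}⁺: A→DF adds D, F; AD→BCF adds B, C → {A, B, C, D, F}.
{B}⁺: B→CDF adds C, D, F; CDF→AB adds A → {A, B, C, D, F}.
{C}⁺: C→AF adds A, F; A→DF adds D; AD→BCF adds B → {A, B, C, D, F}.

(A), (B), (C)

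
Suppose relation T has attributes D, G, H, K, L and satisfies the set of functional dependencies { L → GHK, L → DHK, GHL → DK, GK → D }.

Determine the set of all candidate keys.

(L)

{L}⁺: L→GHK adds G, H, K; L→DHK adds D → {D, G, H, K, L}.
No other minimal superkey exists.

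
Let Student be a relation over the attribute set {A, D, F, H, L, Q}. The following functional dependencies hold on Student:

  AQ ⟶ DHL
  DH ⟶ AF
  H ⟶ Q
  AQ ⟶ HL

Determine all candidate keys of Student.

{A, H}, {A, Q}, {D, H}

{A, H}⁺: H→Q adds Q; AQ→HL adds L; AQ→DHL adds D; DH→AF adds F → {A, D, F, H, L, Q}. Minimal: {H}⁺ = {H, Q}; {A}⁺ = {A} — none reach the full schema.
{A, Q}⁺: AQ→DHL adds D, H, L; DH→AF adds F → {A, D, F, H, L, Q}. Minimal: {Q}⁺ = {Q}; {A}⁺ = {A} — none reach the full schema.
{D, H}⁺: DH→AF adds A, F; H→Q adds Q; AQ→HL adds L → {A, D, F, H, L, Q}. Minimal: {H}⁺ = {H, Q}; {D}⁺ = {D} — none reach the full schema.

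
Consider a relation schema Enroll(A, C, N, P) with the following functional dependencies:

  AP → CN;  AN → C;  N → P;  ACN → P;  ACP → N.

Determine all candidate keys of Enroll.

Attribute A never appears on the right-hand side of any dependency, so A must belong to every candidate key.
{A}⁺ = {A}, which is not all of the schema, so we must add further attributes.
{A, N}⁺: AN→C adds C; N→P adds P → {A, C, N, P}. Minimal: {N}⁺ = {N, P}; {A}⁺ = {A} — none reach the full schema.
{A, P}⁺: AP→CN adds C, N → {A, C, N, P}. Minimal: {P}⁺ = {P}; {A}⁺ = {A} — none reach the full schema.

{A, N}, {A, P}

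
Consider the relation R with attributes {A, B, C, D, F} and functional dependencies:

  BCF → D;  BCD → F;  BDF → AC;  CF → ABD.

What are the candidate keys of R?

{C, F}⁺: CF→ABD adds A, B, D → {A, B, C, D, F}. Minimal: {F}⁺ = {F}; {C}⁺ = {C} — none reach the full schema.
{B, C, D}⁺: BCD→F adds F; BDF→AC adds A → {A, B, C, D, F}. Minimal: {C, D}⁺ = {C, D}; {B, D}⁺ = {B, D}; {B, C}⁺ = {B, C} — none reach the full schema.
{B, D, F}⁺: BDF→AC adds A, C → {A, B, C, D, F}. Minimal: {D, F}⁺ = {D, F}; {B, F}⁺ = {B, F}; {B, D}⁺ = {B, D} — none reach the full schema.
Any other superkey contains one of these as a subset, so there are no further candidate keys.

(C, F), (B, C, D), (B, D, F)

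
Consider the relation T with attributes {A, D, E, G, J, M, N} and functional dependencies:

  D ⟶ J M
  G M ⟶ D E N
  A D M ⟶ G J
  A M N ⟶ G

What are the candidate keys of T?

Attribute A never appears on the right-hand side of any dependency, so A must belong to every candidate key.
{A}⁺ = {A}, which is not all of the schema, so we must add further attributes.
{A, D}⁺: D→JM adds J, M; ADM→GJ adds G; GM→DEN adds E, N → {A, D, E, G, J, M, N}. Minimal: {D}⁺ = {D, J, M}; {A}⁺ = {A} — none reach the full schema.
{A, G, M}⁺: GM→DEN adds D, E, N; ADM→GJ adds J → {A, D, E, G, J, M, N}. Minimal: {G, M}⁺ = {D, E, G, J, M, N}; {A, M}⁺ = {A, M}; {A, G}⁺ = {A, G} — none reach the full schema.
{A, M, N}⁺: AMN→G adds G; GM→DEN adds D, E; ADM→GJ adds J → {A, D, E, G, J, M, N}. Minimal: {M, N}⁺ = {M, N}; {A, N}⁺ = {A, N}; {A, M}⁺ = {A, M} — none reach the full schema.
Any other superkey contains one of these as a subset, so there are no further candidate keys.

AD; AGM; AMN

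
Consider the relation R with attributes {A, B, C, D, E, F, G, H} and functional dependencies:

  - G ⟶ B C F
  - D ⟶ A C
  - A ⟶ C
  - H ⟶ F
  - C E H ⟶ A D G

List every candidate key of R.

{A, E, H}, {C, E, H}, {D, E, H}, {E, G, H}

Attributes E, H never appear on any right-hand side, so every candidate key must contain {E, H}.
{E, H}⁺ = {E, F, H}, which is not all of the schema, so we must add further attributes.
{A, E, H}⁺: A→C adds C; H→F adds F; CEH→ADG adds D, G; G→BCF adds B → {A, B, C, D, E, F, G, H}. Minimal: {E, H}⁺ = {E, F, H}; {A, H}⁺ = {A, C, F, H}; {A, E}⁺ = {A, C, E} — none reach the full schema.
{C, E, H}⁺: H→F adds F; CEH→ADG adds A, D, G; G→BCF adds B → {A, B, C, D, E, F, G, H}. Minimal: {E, H}⁺ = {E, F, H}; {C, H}⁺ = {C, F, H}; {C, E}⁺ = {C, E} — none reach the full schema.
{D, E, H}⁺: D→AC adds A, C; H→F adds F; CEH→ADG adds G; G→BCF adds B → {A, B, C, D, E, F, G, H}. Minimal: {E, H}⁺ = {E, F, H}; {D, H}⁺ = {A, C, D, F, H}; {D, E}⁺ = {A, C, D, E} — none reach the full schema.
{E, G, H}⁺: G→BCF adds B, C, F; CEH→ADG adds A, D → {A, B, C, D, E, F, G, H}. Minimal: {G, H}⁺ = {B, C, F, G, H}; {E, H}⁺ = {E, F, H}; {E, G}⁺ = {B, C, E, F, G} — none reach the full schema.
Any other superkey contains one of these as a subset, so there are no further candidate keys.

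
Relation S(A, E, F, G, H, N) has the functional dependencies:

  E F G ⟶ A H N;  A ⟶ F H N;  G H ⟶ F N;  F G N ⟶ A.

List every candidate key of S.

{A, E, G}⁺: A→FHN adds F, H, N → {A, E, F, G, H, N}. Minimal: {E, G}⁺ = {E, G}; {A, G}⁺ = {A, F, G, H, N}; {A, E}⁺ = {A, E, F, H, N} — none reach the full schema.
{E, F, G}⁺: EFG→AHN adds A, H, N → {A, E, F, G, H, N}. Minimal: {F, G}⁺ = {F, G}; {E, G}⁺ = {E, G}; {E, F}⁺ = {E, F} — none reach the full schema.
{E, G, H}⁺: GH→FN adds F, N; FGN→A adds A → {A, E, F, G, H, N}. Minimal: {G, H}⁺ = {A, F, G, H, N}; {E, H}⁺ = {E, H}; {E, G}⁺ = {E, G} — none reach the full schema.

AEG, EFG, EGH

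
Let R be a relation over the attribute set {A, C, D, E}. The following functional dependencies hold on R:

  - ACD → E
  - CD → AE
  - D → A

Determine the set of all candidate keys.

{C, D}

Attributes C, D never appear on any right-hand side, so every candidate key must contain {C, D}.
{C, D}⁺ = {A, C, D, E}, which is all of the schema, so {C, D} is the only candidate key.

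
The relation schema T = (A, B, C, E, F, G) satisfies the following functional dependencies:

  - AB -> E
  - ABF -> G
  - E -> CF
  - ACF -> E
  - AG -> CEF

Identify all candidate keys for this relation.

Attributes A, B never appear on any right-hand side, so every candidate key must contain {A, B}.
{A, B}⁺ = {A, B, C, E, F, G}, which is all of the schema, so {A, B} is the only candidate key.

AB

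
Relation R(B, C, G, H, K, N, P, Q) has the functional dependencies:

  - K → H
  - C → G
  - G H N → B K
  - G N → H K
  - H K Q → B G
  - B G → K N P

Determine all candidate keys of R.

Attributes C, Q never appear on any right-hand side, so every candidate key must contain {C, Q}.
{C, Q}⁺ = {C, G, Q}, which is not all of the schema, so we must add further attributes.
{B, C, Q}⁺: C→G adds G; BG→KNP adds K, N, P; K→H adds H → {B, C, G, H, K, N, P, Q}. Minimal: {C, Q}⁺ = {C, G, Q}; {B, Q}⁺ = {B, Q}; {B, C}⁺ = {B, C, G, H, K, N, P} — none reach the full schema.
{C, K, Q}⁺: K→H adds H; C→G adds G; HKQ→BG adds B; BG→KNP adds N, P → {B, C, G, H, K, N, P, Q}. Minimal: {K, Q}⁺ = {B, G, H, K, N, P, Q}; {C, Q}⁺ = {C, G, Q}; {C, K}⁺ = {C, G, H, K} — none reach the full schema.
{C, N, Q}⁺: C→G adds G; GN→HK adds H, K; HKQ→BG adds B; BG→KNP adds P → {B, C, G, H, K, N, P, Q}. Minimal: {N, Q}⁺ = {N, Q}; {C, Q}⁺ = {C, G, Q}; {C, N}⁺ = {B, C, G, H, K, N, P} — none reach the full schema.
Any other superkey contains one of these as a subset, so there are no further candidate keys.

BCQ, CKQ, CNQ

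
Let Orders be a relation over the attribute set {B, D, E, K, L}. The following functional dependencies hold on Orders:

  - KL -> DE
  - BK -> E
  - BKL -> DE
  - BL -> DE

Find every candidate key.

Attributes B, K, L never appear on any right-hand side, so every candidate key must contain {B, K, L}.
{B, K, L}⁺ = {B, D, E, K, L}, which is all of the schema, so {B, K, L} is the only candidate key.

(B, K, L)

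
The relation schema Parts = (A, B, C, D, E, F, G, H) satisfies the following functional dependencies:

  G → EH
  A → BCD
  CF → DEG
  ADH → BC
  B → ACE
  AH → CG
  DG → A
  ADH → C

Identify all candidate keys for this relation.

Attribute F never appears on the right-hand side of any dependency, so F must belong to every candidate key.
{F}⁺ = {F}, which is not all of the schema, so we must add further attributes.
{A, F}⁺: A→BCD adds B, C, D; CF→DEG adds E, G; G→EH adds H → {A, B, C, D, E, F, G, H}. Minimal: {F}⁺ = {F}; {A}⁺ = {A, B, C, D, E} — none reach the full schema.
{B, F}⁺: B→ACE adds A, C, E; A→BCD adds D; CF→DEG adds G; G→EH adds H → {A, B, C, D, E, F, G, H}. Minimal: {F}⁺ = {F}; {B}⁺ = {A, B, C, D, E} — none reach the full schema.
{C, F}⁺: CF→DEG adds D, E, G; DG→A adds A; G→EH adds H; A→BCD adds B → {A, B, C, D, E, F, G, H}. Minimal: {F}⁺ = {F}; {C}⁺ = {C} — none reach the full schema.
{D, F, G}⁺: G→EH adds E, H; DG→A adds A; ADH→C adds C; A→BCD adds B → {A, B, C, D, E, F, G, H}. Minimal: {F, G}⁺ = {E, F, G, H}; {D, G}⁺ = {A, B, C, D, E, G, H}; {D, F}⁺ = {D, F} — none reach the full schema.

AF, BF, CF, DFG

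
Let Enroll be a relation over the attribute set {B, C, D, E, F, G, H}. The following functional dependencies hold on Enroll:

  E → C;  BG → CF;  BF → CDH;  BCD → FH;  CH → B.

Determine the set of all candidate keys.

{B, E, G}, {E, G, H}

Attributes E, G never appear on any right-hand side, so every candidate key must contain {E, G}.
{E, G}⁺ = {C, E, G}, which is not all of the schema, so we must add further attributes.
{B, E, G}⁺: E→C adds C; BG→CF adds F; BF→CDH adds D, H → {B, C, D, E, F, G, H}. Minimal: {E, G}⁺ = {C, E, G}; {B, G}⁺ = {B, C, D, F, G, H}; {B, E}⁺ = {B, C, E} — none reach the full schema.
{E, G, H}⁺: E→C adds C; CH→B adds B; BG→CF adds F; BF→CDH adds D → {B, C, D, E, F, G, H}. Minimal: {G, H}⁺ = {G, H}; {E, H}⁺ = {B, C, E, H}; {E, G}⁺ = {C, E, G} — none reach the full schema.
Any other superkey contains one of these as a subset, so there are no further candidate keys.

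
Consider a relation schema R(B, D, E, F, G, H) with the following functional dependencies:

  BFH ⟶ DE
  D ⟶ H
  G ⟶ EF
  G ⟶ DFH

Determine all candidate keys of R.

Attributes B, G never appear on any right-hand side, so every candidate key must contain {B, G}.
{B, G}⁺ = {B, D, E, F, G, H}, which is all of the schema, so {B, G} is the only candidate key.

{B, G}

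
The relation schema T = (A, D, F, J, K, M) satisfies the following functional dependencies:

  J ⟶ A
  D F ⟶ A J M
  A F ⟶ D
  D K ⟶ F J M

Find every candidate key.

{D, K}⁺: DK→FJM adds F, J, M; J→A adds A → {A, D, F, J, K, M}. Minimal: {K}⁺ = {K}; {D}⁺ = {D} — none reach the full schema.
{A, F, K}⁺: AF→D adds D; DK→FJM adds J, M → {A, D, F, J, K, M}. Minimal: {F, K}⁺ = {F, K}; {A, K}⁺ = {A, K}; {A, F}⁺ = {A, D, F, J, M} — none reach the full schema.
{F, J, K}⁺: J→A adds A; AF→D adds D; DK→FJM adds M → {A, D, F, J, K, M}. Minimal: {J, K}⁺ = {A, J, K}; {F, K}⁺ = {F, K}; {F, J}⁺ = {A, D, F, J, M} — none reach the full schema.

(D, K); (A, F, K); (F, J, K)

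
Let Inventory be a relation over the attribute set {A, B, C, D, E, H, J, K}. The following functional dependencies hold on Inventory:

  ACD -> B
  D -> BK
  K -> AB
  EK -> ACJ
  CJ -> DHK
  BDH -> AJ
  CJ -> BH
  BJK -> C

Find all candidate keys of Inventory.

{D, E}, {E, K}, {C, E, J}

Attribute E never appears on the right-hand side of any dependency, so E must belong to every candidate key.
{E}⁺ = {E}, which is not all of the schema, so we must add further attributes.
{D, E}⁺: D→BK adds B, K; K→AB adds A; EK→ACJ adds C, J; CJ→DHK adds H → {A, B, C, D, E, H, J, K}. Minimal: {E}⁺ = {E}; {D}⁺ = {A, B, D, K} — none reach the full schema.
{E, K}⁺: K→AB adds A, B; EK→ACJ adds C, J; CJ→DHK adds D, H → {A, B, C, D, E, H, J, K}. Minimal: {K}⁺ = {A, B, K}; {E}⁺ = {E} — none reach the full schema.
{C, E, J}⁺: CJ→DHK adds D, H, K; CJ→BH adds B; K→AB adds A → {A, B, C, D, E, H, J, K}. Minimal: {E, J}⁺ = {E, J}; {C, J}⁺ = {A, B, C, D, H, J, K}; {C, E}⁺ = {C, E} — none reach the full schema.
Any other superkey contains one of these as a subset, so there are no further candidate keys.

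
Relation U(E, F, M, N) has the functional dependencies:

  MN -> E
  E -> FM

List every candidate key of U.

Attribute N never appears on the right-hand side of any dependency, so N must belong to every candidate key.
{N}⁺ = {N}, which is not all of the schema, so we must add further attributes.
{E, N}⁺: E→FM adds F, M → {E, F, M, N}. Minimal: {N}⁺ = {N}; {E}⁺ = {E, F, M} — none reach the full schema.
{M, N}⁺: MN→E adds E; E→FM adds F → {E, F, M, N}. Minimal: {N}⁺ = {N}; {M}⁺ = {M} — none reach the full schema.
Any other superkey contains one of these as a subset, so there are no further candidate keys.

EN, MN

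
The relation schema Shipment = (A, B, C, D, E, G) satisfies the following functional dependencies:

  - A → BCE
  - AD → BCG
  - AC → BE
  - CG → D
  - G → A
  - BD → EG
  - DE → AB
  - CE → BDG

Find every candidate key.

{A}⁺: A→BCE adds B, C, E; CE→BDG adds D, G → {A, B, C, D, E, G}.
{G}⁺: G→A adds A; A→BCE adds B, C, E; CG→D adds D → {A, B, C, D, E, G}.
{B, D}⁺: BD→EG adds E, G; DE→AB adds A; A→BCE adds C → {A, B, C, D, E, G}. Minimal: {D}⁺ = {D}; {B}⁺ = {B} — none reach the full schema.
{C, E}⁺: CE→BDG adds B, D, G; G→A adds A → {A, B, C, D, E, G}. Minimal: {E}⁺ = {E}; {C}⁺ = {C} — none reach the full schema.
{D, E}⁺: DE→AB adds A, B; A→BCE adds C; AD→BCG adds G → {A, B, C, D, E, G}. Minimal: {E}⁺ = {E}; {D}⁺ = {D} — none reach the full schema.
Any other superkey contains one of these as a subset, so there are no further candidate keys.

{A}, {G}, {B, D}, {C, E}, {D, E}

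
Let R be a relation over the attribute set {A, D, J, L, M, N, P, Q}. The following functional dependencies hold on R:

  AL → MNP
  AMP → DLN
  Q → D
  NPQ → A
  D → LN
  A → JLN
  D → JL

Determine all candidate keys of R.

(A, Q), (P, Q)

Attribute Q never appears on the right-hand side of any dependency, so Q must belong to every candidate key.
{Q}⁺ = {D, J, L, N, Q}, which is not all of the schema, so we must add further attributes.
{A, Q}⁺: Q→D adds D; D→LN adds L, N; A→JLN adds J; AL→MNP adds M, P → {A, D, J, L, M, N, P, Q}. Minimal: {Q}⁺ = {D, J, L, N, Q}; {A}⁺ = {A, D, J, L, M, N, P} — none reach the full schema.
{P, Q}⁺: Q→D adds D; D→LN adds L, N; D→JL adds J; NPQ→A adds A; AL→MNP adds M → {A, D, J, L, M, N, P, Q}. Minimal: {Q}⁺ = {D, J, L, N, Q}; {P}⁺ = {P} — none reach the full schema.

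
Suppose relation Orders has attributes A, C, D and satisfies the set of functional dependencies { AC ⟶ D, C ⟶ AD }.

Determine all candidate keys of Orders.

Attribute C never appears on the right-hand side of any dependency, so C must belong to every candidate key.
{C}⁺ = {A, C, D}, which is all of the schema, so {C} is the only candidate key.

{C}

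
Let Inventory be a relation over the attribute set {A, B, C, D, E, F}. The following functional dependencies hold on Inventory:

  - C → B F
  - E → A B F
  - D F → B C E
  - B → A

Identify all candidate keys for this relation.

CD; DE; DF

Attribute D never appears on the right-hand side of any dependency, so D must belong to every candidate key.
{D}⁺ = {D}, which is not all of the schema, so we must add further attributes.
{C, D}⁺: C→BF adds B, F; DF→BCE adds E; B→A adds A → {A, B, C, D, E, F}. Minimal: {D}⁺ = {D}; {C}⁺ = {A, B, C, F} — none reach the full schema.
{D, E}⁺: E→ABF adds A, B, F; DF→BCE adds C → {A, B, C, D, E, F}. Minimal: {E}⁺ = {A, B, E, F}; {D}⁺ = {D} — none reach the full schema.
{D, F}⁺: DF→BCE adds B, C, E; B→A adds A → {A, B, C, D, E, F}. Minimal: {F}⁺ = {F}; {D}⁺ = {D} — none reach the full schema.
Any other superkey contains one of these as a subset, so there are no further candidate keys.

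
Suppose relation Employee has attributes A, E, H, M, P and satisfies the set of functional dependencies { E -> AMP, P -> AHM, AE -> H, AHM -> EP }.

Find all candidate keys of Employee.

{E}; {P}; {A, H, M}

{E}⁺: E→AMP adds A, M, P; P→AHM adds H → {A, E, H, M, P}.
{P}⁺: P→AHM adds A, H, M; AHM→EP adds E → {A, E, H, M, P}.
{A, H, M}⁺: AHM→EP adds E, P → {A, E, H, M, P}. Minimal: {H, M}⁺ = {H, M}; {A, M}⁺ = {A, M}; {A, H}⁺ = {A, H} — none reach the full schema.
Any other superkey contains one of these as a subset, so there are no further candidate keys.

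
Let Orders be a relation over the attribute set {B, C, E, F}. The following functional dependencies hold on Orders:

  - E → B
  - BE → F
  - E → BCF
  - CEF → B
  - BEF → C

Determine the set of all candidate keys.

{E}

Attribute E never appears on the right-hand side of any dependency, so E must belong to every candidate key.
{E}⁺ = {B, C, E, F}, which is all of the schema, so {E} is the only candidate key.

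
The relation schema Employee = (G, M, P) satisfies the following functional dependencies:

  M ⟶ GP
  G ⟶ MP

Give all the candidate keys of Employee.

{G}⁺: G→MP adds M, P → {G, M, P}.
{M}⁺: M→GP adds G, P → {G, M, P}.
Any other superkey contains one of these as a subset, so there are no further candidate keys.

(G), (M)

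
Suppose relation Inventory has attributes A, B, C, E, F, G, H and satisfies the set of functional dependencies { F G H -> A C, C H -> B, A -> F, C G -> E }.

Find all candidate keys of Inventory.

{A, G, H}; {F, G, H}

Attributes G, H never appear on any right-hand side, so every candidate key must contain {G, H}.
{G, H}⁺ = {G, H}, which is not all of the schema, so we must add further attributes.
{A, G, H}⁺: A→F adds F; FGH→AC adds C; CH→B adds B; CG→E adds E → {A, B, C, E, F, G, H}. Minimal: {G, H}⁺ = {G, H}; {A, H}⁺ = {A, F, H}; {A, G}⁺ = {A, F, G} — none reach the full schema.
{F, G, H}⁺: FGH→AC adds A, C; CH→B adds B; CG→E adds E → {A, B, C, E, F, G, H}. Minimal: {G, H}⁺ = {G, H}; {F, H}⁺ = {F, H}; {F, G}⁺ = {F, G} — none reach the full schema.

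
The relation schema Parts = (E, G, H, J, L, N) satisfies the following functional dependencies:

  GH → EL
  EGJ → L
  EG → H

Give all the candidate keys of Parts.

Attributes G, J, N never appear on any right-hand side, so every candidate key must contain {G, J, N}.
{G, J, N}⁺ = {G, J, N}, which is not all of the schema, so we must add further attributes.
{E, G, J, N}⁺: EGJ→L adds L; EG→H adds H → {E, G, H, J, L, N}. Minimal: {G, J, N}⁺ = {G, J, N}; {E, J, N}⁺ = {E, J, N}; {E, G, N}⁺ = {E, G, H, L, N}; … — none reach the full schema.
{G, H, J, N}⁺: GH→EL adds E, L → {E, G, H, J, L, N}. Minimal: {H, J, N}⁺ = {H, J, N}; {G, J, N}⁺ = {G, J, N}; {G, H, N}⁺ = {E, G, H, L, N}; … — none reach the full schema.
Any other superkey contains one of these as a subset, so there are no further candidate keys.

(E, G, J, N), (G, H, J, N)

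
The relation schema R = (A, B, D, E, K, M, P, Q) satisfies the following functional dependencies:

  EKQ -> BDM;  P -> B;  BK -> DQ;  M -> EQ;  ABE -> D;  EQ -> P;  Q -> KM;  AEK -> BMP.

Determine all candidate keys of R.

Attribute A never appears on the right-hand side of any dependency, so A must belong to every candidate key.
{A}⁺ = {A}, which is not all of the schema, so we must add further attributes.
{A, M}⁺: M→EQ adds E, Q; EQ→P adds P; Q→KM adds K; AEK→BMP adds B; EKQ→BDM adds D → {A, B, D, E, K, M, P, Q}.
{A, Q}⁺: Q→KM adds K, M; M→EQ adds E; EQ→P adds P; AEK→BMP adds B; EKQ→BDM adds D → {A, B, D, E, K, M, P, Q}.
{A, B, K}⁺: BK→DQ adds D, Q; Q→KM adds M; M→EQ adds E; EQ→P adds P → {A, B, D, E, K, M, P, Q}.
{A, E, K}⁺: AEK→BMP adds B, M, P; BK→DQ adds D, Q → {A, B, D, E, K, M, P, Q}.
{A, K, P}⁺: P→B adds B; BK→DQ adds D, Q; Q→KM adds M; M→EQ adds E → {A, B, D, E, K, M, P, Q}.
Any other superkey contains one of these as a subset, so there are no further candidate keys.

{A, M}, {A, Q}, {A, B, K}, {A, E, K}, {A, K, P}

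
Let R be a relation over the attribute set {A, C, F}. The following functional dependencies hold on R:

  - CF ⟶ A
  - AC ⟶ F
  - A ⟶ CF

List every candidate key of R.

{A}, {C, F}

{A}⁺: A→CF adds C, F → {A, C, F}.
{C, F}⁺: CF→A adds A → {A, C, F}. Minimal: {F}⁺ = {F}; {C}⁺ = {C} — none reach the full schema.
Any other superkey contains one of these as a subset, so there are no further candidate keys.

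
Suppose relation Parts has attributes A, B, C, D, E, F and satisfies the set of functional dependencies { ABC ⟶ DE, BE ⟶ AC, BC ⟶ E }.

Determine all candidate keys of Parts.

Attributes B, F never appear on any right-hand side, so every candidate key must contain {B, F}.
{B, F}⁺ = {B, F}, which is not all of the schema, so we must add further attributes.
{B, C, F}⁺: BC→E adds E; BE→AC adds A; ABC→DE adds D → {A, B, C, D, E, F}. Minimal: {C, F}⁺ = {C, F}; {B, F}⁺ = {B, F}; {B, C}⁺ = {A, B, C, D, E} — none reach the full schema.
{B, E, F}⁺: BE→AC adds A, C; ABC→DE adds D → {A, B, C, D, E, F}. Minimal: {E, F}⁺ = {E, F}; {B, F}⁺ = {B, F}; {B, E}⁺ = {A, B, C, D, E} — none reach the full schema.

{B, C, F}, {B, E, F}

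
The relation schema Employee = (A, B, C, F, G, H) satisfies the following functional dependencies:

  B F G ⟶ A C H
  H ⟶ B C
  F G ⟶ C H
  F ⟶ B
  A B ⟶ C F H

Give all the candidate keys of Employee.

{F, G}, {A, B, G}, {A, G, H}

{F, G}⁺: FG→CH adds C, H; F→B adds B; BFG→ACH adds A → {A, B, C, F, G, H}. Minimal: {G}⁺ = {G}; {F}⁺ = {B, F} — none reach the full schema.
{A, B, G}⁺: AB→CFH adds C, F, H → {A, B, C, F, G, H}. Minimal: {B, G}⁺ = {B, G}; {A, G}⁺ = {A, G}; {A, B}⁺ = {A, B, C, F, H} — none reach the full schema.
{A, G, H}⁺: H→BC adds B, C; AB→CFH adds F → {A, B, C, F, G, H}. Minimal: {G, H}⁺ = {B, C, G, H}; {A, H}⁺ = {A, B, C, F, H}; {A, G}⁺ = {A, G} — none reach the full schema.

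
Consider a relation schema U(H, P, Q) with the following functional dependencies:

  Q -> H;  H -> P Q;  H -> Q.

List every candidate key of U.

{H}⁺: H→PQ adds P, Q → {H, P, Q}.
{Q}⁺: Q→H adds H; H→PQ adds P → {H, P, Q}.
Any other superkey contains one of these as a subset, so there are no further candidate keys.

(H); (Q)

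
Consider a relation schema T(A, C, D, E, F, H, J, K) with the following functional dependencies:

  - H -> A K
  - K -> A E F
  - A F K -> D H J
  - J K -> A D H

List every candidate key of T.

(C, H); (C, K)

Attribute C never appears on the right-hand side of any dependency, so C must belong to every candidate key.
{C}⁺ = {C}, which is not all of the schema, so we must add further attributes.
{C, H}⁺: H→AK adds A, K; K→AEF adds E, F; AFK→DHJ adds D, J → {A, C, D, E, F, H, J, K}.
{C, K}⁺: K→AEF adds A, E, F; AFK→DHJ adds D, H, J → {A, C, D, E, F, H, J, K}.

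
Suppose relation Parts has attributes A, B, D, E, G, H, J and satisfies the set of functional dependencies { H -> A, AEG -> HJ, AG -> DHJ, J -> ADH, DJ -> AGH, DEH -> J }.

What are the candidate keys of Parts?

Attributes B, E never appear on any right-hand side, so every candidate key must contain {B, E}.
{B, E}⁺ = {B, E}, which is not all of the schema, so we must add further attributes.
{B, E, J}⁺: J→ADH adds A, D, H; DJ→AGH adds G → {A, B, D, E, G, H, J}. Minimal: {E, J}⁺ = {A, D, E, G, H, J}; {B, J}⁺ = {A, B, D, G, H, J}; {B, E}⁺ = {B, E} — none reach the full schema.
{A, B, E, G}⁺: AEG→HJ adds H, J; AG→DHJ adds D → {A, B, D, E, G, H, J}. Minimal: {B, E, G}⁺ = {B, E, G}; {A, E, G}⁺ = {A, D, E, G, H, J}; {A, B, G}⁺ = {A, B, D, G, H, J}; … — none reach the full schema.
{B, D, E, H}⁺: H→A adds A; DEH→J adds J; DJ→AGH adds G → {A, B, D, E, G, H, J}. Minimal: {D, E, H}⁺ = {A, D, E, G, H, J}; {B, E, H}⁺ = {A, B, E, H}; {B, D, H}⁺ = {A, B, D, H}; … — none reach the full schema.
{B, E, G, H}⁺: H→A adds A; AEG→HJ adds J; AG→DHJ adds D → {A, B, D, E, G, H, J}. Minimal: {E, G, H}⁺ = {A, D, E, G, H, J}; {B, G, H}⁺ = {A, B, D, G, H, J}; {B, E, H}⁺ = {A, B, E, H}; … — none reach the full schema.
Any other superkey contains one of these as a subset, so there are no further candidate keys.

{B, E, J}, {A, B, E, G}, {B, D, E, H}, {B, E, G, H}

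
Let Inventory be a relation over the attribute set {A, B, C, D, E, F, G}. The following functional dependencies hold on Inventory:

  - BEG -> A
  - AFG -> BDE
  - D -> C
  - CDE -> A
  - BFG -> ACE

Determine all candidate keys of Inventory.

AFG, BFG, DEFG

Attributes F, G never appear on any right-hand side, so every candidate key must contain {F, G}.
{F, G}⁺ = {F, G}, which is not all of the schema, so we must add further attributes.
{A, F, G}⁺: AFG→BDE adds B, D, E; D→C adds C → {A, B, C, D, E, F, G}. Minimal: {F, G}⁺ = {F, G}; {A, G}⁺ = {A, G}; {A, F}⁺ = {A, F} — none reach the full schema.
{B, F, G}⁺: BFG→ACE adds A, C, E; AFG→BDE adds D → {A, B, C, D, E, F, G}. Minimal: {F, G}⁺ = {F, G}; {B, G}⁺ = {B, G}; {B, F}⁺ = {B, F} — none reach the full schema.
{D, E, F, G}⁺: D→C adds C; CDE→A adds A; AFG→BDE adds B → {A, B, C, D, E, F, G}. Minimal: {E, F, G}⁺ = {E, F, G}; {D, F, G}⁺ = {C, D, F, G}; {D, E, G}⁺ = {A, C, D, E, G}; … — none reach the full schema.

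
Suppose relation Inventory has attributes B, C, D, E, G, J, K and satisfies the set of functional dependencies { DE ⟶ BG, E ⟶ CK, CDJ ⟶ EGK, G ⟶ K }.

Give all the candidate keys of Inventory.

CDJ; DEJ

Attributes D, J never appear on any right-hand side, so every candidate key must contain {D, J}.
{D, J}⁺ = {D, J}, which is not all of the schema, so we must add further attributes.
{C, D, J}⁺: CDJ→EGK adds E, G, K; DE→BG adds B → {B, C, D, E, G, J, K}. Minimal: {D, J}⁺ = {D, J}; {C, J}⁺ = {C, J}; {C, D}⁺ = {C, D} — none reach the full schema.
{D, E, J}⁺: DE→BG adds B, G; E→CK adds C, K → {B, C, D, E, G, J, K}. Minimal: {E, J}⁺ = {C, E, J, K}; {D, J}⁺ = {D, J}; {D, E}⁺ = {B, C, D, E, G, K} — none reach the full schema.
Any other superkey contains one of these as a subset, so there are no further candidate keys.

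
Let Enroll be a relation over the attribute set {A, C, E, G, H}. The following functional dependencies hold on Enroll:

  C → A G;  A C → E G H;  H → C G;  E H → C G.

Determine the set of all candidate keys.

(C); (H)

{C}⁺: C→AG adds A, G; AC→EGH adds E, H → {A, C, E, G, H}.
{H}⁺: H→CG adds C, G; C→AG adds A; AC→EGH adds E → {A, C, E, G, H}.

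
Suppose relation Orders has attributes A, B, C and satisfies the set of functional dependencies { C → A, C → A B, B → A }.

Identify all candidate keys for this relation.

{C}

{C}⁺: C→A adds A; C→AB adds B → {A, B, C}.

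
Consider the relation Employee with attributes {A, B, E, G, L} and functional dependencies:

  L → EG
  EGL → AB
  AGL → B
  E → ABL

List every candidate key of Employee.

{E}⁺: E→ABL adds A, B, L; L→EG adds G → {A, B, E, G, L}.
{L}⁺: L→EG adds E, G; EGL→AB adds A, B → {A, B, E, G, L}.

{E}, {L}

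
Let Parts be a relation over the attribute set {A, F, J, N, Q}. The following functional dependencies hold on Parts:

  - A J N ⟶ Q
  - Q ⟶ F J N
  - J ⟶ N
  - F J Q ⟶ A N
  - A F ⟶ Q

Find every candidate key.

{Q}⁺: Q→FJN adds F, J, N; FJQ→AN adds A → {A, F, J, N, Q}.
{A, F}⁺: AF→Q adds Q; Q→FJN adds J, N → {A, F, J, N, Q}. Minimal: {F}⁺ = {F}; {A}⁺ = {A} — none reach the full schema.
{A, J}⁺: J→N adds N; AJN→Q adds Q; Q→FJN adds F → {A, F, J, N, Q}. Minimal: {J}⁺ = {J, N}; {A}⁺ = {A} — none reach the full schema.
Any other superkey contains one of these as a subset, so there are no further candidate keys.

{Q}, {A, F}, {A, J}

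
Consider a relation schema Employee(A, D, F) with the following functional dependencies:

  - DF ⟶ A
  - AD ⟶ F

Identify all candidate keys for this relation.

Attribute D never appears on the right-hand side of any dependency, so D must belong to every candidate key.
{D}⁺ = {D}, which is not all of the schema, so we must add further attributes.
{A, D}⁺: AD→F adds F → {A, D, F}. Minimal: {D}⁺ = {D}; {A}⁺ = {A} — none reach the full schema.
{D, F}⁺: DF→A adds A → {A, D, F}. Minimal: {F}⁺ = {F}; {D}⁺ = {D} — none reach the full schema.

AD; DF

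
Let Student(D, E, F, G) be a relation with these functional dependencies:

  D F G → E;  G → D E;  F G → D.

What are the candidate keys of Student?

FG

Attributes F, G never appear on any right-hand side, so every candidate key must contain {F, G}.
{F, G}⁺ = {D, E, F, G}, which is all of the schema, so {F, G} is the only candidate key.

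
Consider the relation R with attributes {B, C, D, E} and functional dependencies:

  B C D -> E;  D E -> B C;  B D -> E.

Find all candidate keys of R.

{B, D}⁺: BD→E adds E; DE→BC adds C → {B, C, D, E}.
{D, E}⁺: DE→BC adds B, C → {B, C, D, E}.
Any other superkey contains one of these as a subset, so there are no further candidate keys.

{B, D}, {D, E}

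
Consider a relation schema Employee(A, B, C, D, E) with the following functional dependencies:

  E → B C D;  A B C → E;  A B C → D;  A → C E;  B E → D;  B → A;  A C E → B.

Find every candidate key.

A, B, E

{A}⁺: A→CE adds C, E; ACE→B adds B; E→BCD adds D → {A, B, C, D, E}.
{B}⁺: B→A adds A; A→CE adds C, E; BE→D adds D → {A, B, C, D, E}.
{E}⁺: E→BCD adds B, C, D; B→A adds A → {A, B, C, D, E}.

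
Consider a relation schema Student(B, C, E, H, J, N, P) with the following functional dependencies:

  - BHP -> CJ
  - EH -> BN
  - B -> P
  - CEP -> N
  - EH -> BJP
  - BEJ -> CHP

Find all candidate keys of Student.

Attribute E never appears on the right-hand side of any dependency, so E must belong to every candidate key.
{E}⁺ = {E}, which is not all of the schema, so we must add further attributes.
{E, H}⁺: EH→BN adds B, N; B→P adds P; EH→BJP adds J; BEJ→CHP adds C → {B, C, E, H, J, N, P}. Minimal: {H}⁺ = {H}; {E}⁺ = {E} — none reach the full schema.
{B, E, J}⁺: B→P adds P; BEJ→CHP adds C, H; EH→BN adds N → {B, C, E, H, J, N, P}. Minimal: {E, J}⁺ = {E, J}; {B, J}⁺ = {B, J, P}; {B, E}⁺ = {B, E, P} — none reach the full schema.
Any other superkey contains one of these as a subset, so there are no further candidate keys.

{E, H}, {B, E, J}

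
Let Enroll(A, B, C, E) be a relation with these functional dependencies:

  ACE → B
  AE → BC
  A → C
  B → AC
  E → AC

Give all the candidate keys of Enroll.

(E)

Attribute E never appears on the right-hand side of any dependency, so E must belong to every candidate key.
{E}⁺ = {A, B, C, E}, which is all of the schema, so {E} is the only candidate key.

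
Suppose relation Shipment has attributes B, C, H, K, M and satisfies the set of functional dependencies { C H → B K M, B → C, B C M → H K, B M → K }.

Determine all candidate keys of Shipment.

{B, H}⁺: B→C adds C; CH→BKM adds K, M → {B, C, H, K, M}. Minimal: {H}⁺ = {H}; {B}⁺ = {B, C} — none reach the full schema.
{B, M}⁺: B→C adds C; BCM→HK adds H, K → {B, C, H, K, M}. Minimal: {M}⁺ = {M}; {B}⁺ = {B, C} — none reach the full schema.
{C, H}⁺: CH→BKM adds B, K, M → {B, C, H, K, M}. Minimal: {H}⁺ = {H}; {C}⁺ = {C} — none reach the full schema.

{B, H}; {B, M}; {C, H}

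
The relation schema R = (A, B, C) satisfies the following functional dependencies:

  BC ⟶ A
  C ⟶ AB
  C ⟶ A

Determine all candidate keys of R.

{C}

Attribute C never appears on the right-hand side of any dependency, so C must belong to every candidate key.
{C}⁺ = {A, B, C}, which is all of the schema, so {C} is the only candidate key.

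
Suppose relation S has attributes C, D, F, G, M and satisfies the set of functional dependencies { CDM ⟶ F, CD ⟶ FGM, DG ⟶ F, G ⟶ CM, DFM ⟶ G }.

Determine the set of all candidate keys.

Attribute D never appears on the right-hand side of any dependency, so D must belong to every candidate key.
{D}⁺ = {D}, which is not all of the schema, so we must add further attributes.
{C, D}⁺: CD→FGM adds F, G, M → {C, D, F, G, M}. Minimal: {D}⁺ = {D}; {C}⁺ = {C} — none reach the full schema.
{D, G}⁺: DG→F adds F; G→CM adds C, M → {C, D, F, G, M}. Minimal: {G}⁺ = {C, G, M}; {D}⁺ = {D} — none reach the full schema.
{D, F, M}⁺: DFM→G adds G; G→CM adds C → {C, D, F, G, M}. Minimal: {F, M}⁺ = {F, M}; {D, M}⁺ = {D, M}; {D, F}⁺ = {D, F} — none reach the full schema.
Any other superkey contains one of these as a subset, so there are no further candidate keys.

(C, D), (D, G), (D, F, M)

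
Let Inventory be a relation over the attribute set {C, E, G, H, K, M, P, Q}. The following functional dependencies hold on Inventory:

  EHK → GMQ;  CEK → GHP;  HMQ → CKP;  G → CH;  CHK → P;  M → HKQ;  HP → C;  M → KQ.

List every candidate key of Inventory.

Attribute E never appears on the right-hand side of any dependency, so E must belong to every candidate key.
{E}⁺ = {E}, which is not all of the schema, so we must add further attributes.
{E, M}⁺: M→HKQ adds H, K, Q; EHK→GMQ adds G; HMQ→CKP adds C, P → {C, E, G, H, K, M, P, Q}.
{C, E, K}⁺: CEK→GHP adds G, H, P; EHK→GMQ adds M, Q → {C, E, G, H, K, M, P, Q}.
{E, G, K}⁺: G→CH adds C, H; CHK→P adds P; EHK→GMQ adds M, Q → {C, E, G, H, K, M, P, Q}.
{E, H, K}⁺: EHK→GMQ adds G, M, Q; HMQ→CKP adds C, P → {C, E, G, H, K, M, P, Q}.
Any other superkey contains one of these as a subset, so there are no further candidate keys.

{E, M}; {C, E, K}; {E, G, K}; {E, H, K}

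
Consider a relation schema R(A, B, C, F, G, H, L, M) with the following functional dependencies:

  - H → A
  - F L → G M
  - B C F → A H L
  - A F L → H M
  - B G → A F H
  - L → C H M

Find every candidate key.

BCF; BCG; BFL; BGL

Attribute B never appears on the right-hand side of any dependency, so B must belong to every candidate key.
{B}⁺ = {B}, which is not all of the schema, so we must add further attributes.
{B, C, F}⁺: BCF→AHL adds A, H, L; AFL→HM adds M; FL→GM adds G → {A, B, C, F, G, H, L, M}.
{B, C, G}⁺: BG→AFH adds A, F, H; BCF→AHL adds L; AFL→HM adds M → {A, B, C, F, G, H, L, M}.
{B, F, L}⁺: FL→GM adds G, M; BG→AFH adds A, H; L→CHM adds C → {A, B, C, F, G, H, L, M}.
{B, G, L}⁺: BG→AFH adds A, F, H; L→CHM adds C, M → {A, B, C, F, G, H, L, M}.
Any other superkey contains one of these as a subset, so there are no further candidate keys.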